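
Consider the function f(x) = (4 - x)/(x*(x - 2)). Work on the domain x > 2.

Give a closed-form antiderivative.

Factor the denominator (x*(x - 2)) and decompose: f = 1/(x - 2) - 2/x; each piece integrates to a log, atan, or power term.
Check: d/dx[-2*log(x) + log(x - 2)] = (4 - x)/(x**2 - 2*x), which equals f(x).

An antiderivative is F(x) = -2*log(x) + log(x - 2).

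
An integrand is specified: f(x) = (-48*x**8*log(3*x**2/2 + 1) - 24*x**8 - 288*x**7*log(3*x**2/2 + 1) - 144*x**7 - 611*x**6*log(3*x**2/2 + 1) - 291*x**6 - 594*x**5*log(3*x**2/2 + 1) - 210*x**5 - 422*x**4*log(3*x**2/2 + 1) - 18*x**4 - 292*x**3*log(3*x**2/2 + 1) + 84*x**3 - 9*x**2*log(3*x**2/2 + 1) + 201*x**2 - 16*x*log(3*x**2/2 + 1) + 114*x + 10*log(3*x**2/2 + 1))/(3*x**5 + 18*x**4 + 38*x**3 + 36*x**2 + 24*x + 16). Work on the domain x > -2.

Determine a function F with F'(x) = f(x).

An antiderivative is F(x) = -4*x**4*log(3*x**2/2 + 1) - x**2*log(3*x**2/2 + 1)/2 + 3*log(3*x**2/2 + 1) - 10*log(3*x**2/2 + 1)/(4*x**2 + 16*x + 16).

Recognize the product-rule pattern: f = u'v + uv' with u = -4*x**4 - x**2/2 + 3 - 10/(2*x + 4)**2, v = log(3*x**2/2 + 1), so integration by parts undoes it.
Check: d/dx[-4*x**4*log(3*x**2/2 + 1) - x**2*log(3*x**2/2 + 1)/2 + 3*log(3*x**2/2 + 1) - 10*log(3*x**2/2 + 1)/(4*x**2 + 16*x + 16)] = (-48*x**8*log(3*x**2/2 + 1) - 24*x**8 - 288*x**7*log(3*x**2/2 + 1) - 144*x**7 - 611*x**6*log(3*x**2/2 + 1) - 291*x**6 - 594*x**5*log(3*x**2/2 + 1) - 210*x**5 - 422*x**4*log(3*x**2/2 + 1) - 18*x**4 - 292*x**3*log(3*x**2/2 + 1) + 84*x**3 - 9*x**2*log(3*x**2/2 + 1) + 201*x**2 - 16*x*log(3*x**2/2 + 1) + 114*x + 10*log(3*x**2/2 + 1))/(3*x**5 + 18*x**4 + 38*x**3 + 36*x**2 + 24*x + 16) = f(x).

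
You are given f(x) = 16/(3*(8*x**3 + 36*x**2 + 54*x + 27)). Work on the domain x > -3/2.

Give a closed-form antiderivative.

An antiderivative is F(x) = -4/(3*(2*x + 3)**2).

A first test for any F(x): its x-derivative must equal f(x) identically.
Check: d/dx[-4/(3*(2*x + 3)**2)] = 16/(24*x**3 + 108*x**2 + 162*x + 81), which equals f(x).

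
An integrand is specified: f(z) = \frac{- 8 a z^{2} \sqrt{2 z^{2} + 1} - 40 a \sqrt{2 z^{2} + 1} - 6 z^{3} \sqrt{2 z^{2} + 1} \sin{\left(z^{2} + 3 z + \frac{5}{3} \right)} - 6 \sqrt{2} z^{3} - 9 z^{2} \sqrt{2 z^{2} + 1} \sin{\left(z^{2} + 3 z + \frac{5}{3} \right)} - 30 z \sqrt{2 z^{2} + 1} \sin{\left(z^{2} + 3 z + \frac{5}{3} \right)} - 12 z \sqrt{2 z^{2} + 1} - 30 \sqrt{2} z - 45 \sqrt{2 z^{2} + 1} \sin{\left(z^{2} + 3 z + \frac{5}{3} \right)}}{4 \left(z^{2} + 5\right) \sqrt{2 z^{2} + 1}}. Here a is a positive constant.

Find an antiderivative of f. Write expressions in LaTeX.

A candidate is checked by its d/dz: the result must match f(z).
Check: d/dz[\frac{\sqrt{2} \left(- 8 \sqrt{2} a z - 6 \sqrt{2 z^{2} + 1} - 6 \sqrt{2} \log{\left(z^{2} + 5 \right)} + 3 \sqrt{2} \cos{\left(z^{2} + 3 z + \frac{5}{3} \right)} + 6 \sqrt{2} \log{\left(2 \right)}\right)}{8}] = \frac{- 8 a z^{2} \sqrt{2 z^{2} + 1} - 40 a \sqrt{2 z^{2} + 1} - 6 z^{3} \sqrt{2 z^{2} + 1} \sin{\left(z^{2} + 3 z + \frac{5}{3} \right)} - 6 \sqrt{2} z^{3} - 9 z^{2} \sqrt{2 z^{2} + 1} \sin{\left(z^{2} + 3 z + \frac{5}{3} \right)} - 30 z \sqrt{2 z^{2} + 1} \sin{\left(z^{2} + 3 z + \frac{5}{3} \right)} - 12 z \sqrt{2 z^{2} + 1} - 30 \sqrt{2} z - 45 \sqrt{2 z^{2} + 1} \sin{\left(z^{2} + 3 z + \frac{5}{3} \right)}}{4 z^{2} \sqrt{2 z^{2} + 1} + 20 \sqrt{2 z^{2} + 1}}, which equals f(z).

An antiderivative is F(z) = \frac{\sqrt{2} \left(- 8 \sqrt{2} a z - 6 \sqrt{2 z^{2} + 1} - 6 \sqrt{2} \log{\left(z^{2} + 5 \right)} + 3 \sqrt{2} \cos{\left(z^{2} + 3 z + \frac{5}{3} \right)} + 6 \sqrt{2} \log{\left(2 \right)}\right)}{8}.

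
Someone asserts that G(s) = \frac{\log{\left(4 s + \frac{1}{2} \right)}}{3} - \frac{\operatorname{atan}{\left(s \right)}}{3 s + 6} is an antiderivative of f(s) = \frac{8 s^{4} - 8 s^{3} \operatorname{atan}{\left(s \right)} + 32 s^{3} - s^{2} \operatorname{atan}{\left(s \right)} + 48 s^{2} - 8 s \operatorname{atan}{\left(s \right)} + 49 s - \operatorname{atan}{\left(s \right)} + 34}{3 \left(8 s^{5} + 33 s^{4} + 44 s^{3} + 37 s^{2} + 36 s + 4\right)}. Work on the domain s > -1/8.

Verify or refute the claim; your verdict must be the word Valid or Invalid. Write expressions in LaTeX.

Invalid: d/ds[G] - f = \frac{2 s^{2} \operatorname{atan}{\left(s \right)} - 2 s + 2 \operatorname{atan}{\left(s \right)} - 4}{3 s^{4} + 12 s^{3} + 15 s^{2} + 12 s + 12}, which is not 0.

d/ds[G] = \frac{8 s^{4} + 8 s^{3} \operatorname{atan}{\left(s \right)} + 32 s^{3} + s^{2} \operatorname{atan}{\left(s \right)} + 32 s^{2} + 8 s \operatorname{atan}{\left(s \right)} + 15 s + \operatorname{atan}{\left(s \right)} + 30}{24 s^{5} + 99 s^{4} + 132 s^{3} + 111 s^{2} + 108 s + 12}
d/ds[G] - f(s) = \frac{2 s^{2} \operatorname{atan}{\left(s \right)} - 2 s + 2 \operatorname{atan}{\left(s \right)} - 4}{3 s^{4} + 12 s^{3} + 15 s^{2} + 12 s + 12} != 0.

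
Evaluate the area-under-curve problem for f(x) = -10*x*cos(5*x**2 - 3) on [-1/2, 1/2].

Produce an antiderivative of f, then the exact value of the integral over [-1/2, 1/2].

f matches the chain-rule pattern g'(h)*h' with inner function h(x) = 5*x**2 - 3; substituting u = h(x) collapses the integral.
F(x) = -sin(5*x**2 - 3) is an antiderivative of f.
Check: d/dx[-sin(5*x**2 - 3)] = -10*x*cos(5*x**2 - 3) = f(x).
F(1/2) = sin(7/4); F(-1/2) = sin(7/4).
Integral = F(1/2) - F(-1/2) = 0.

Antiderivative: F(x) = -sin(5*x**2 - 3); value = 0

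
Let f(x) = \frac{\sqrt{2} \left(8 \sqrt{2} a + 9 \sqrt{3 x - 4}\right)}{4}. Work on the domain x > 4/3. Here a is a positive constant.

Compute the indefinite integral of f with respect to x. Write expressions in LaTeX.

F(x) = 4 a x + 3 x \sqrt{\frac{3 x}{2} - 2} - 4 \sqrt{\frac{3 x}{2} - 2} + C

Recover f(x) by differentiating a candidate F(x); any mismatch rules it out.
Check: d/dx[4 a x + 3 x \sqrt{\frac{3 x}{2} - 2} - 4 \sqrt{\frac{3 x}{2} - 2}] = \frac{\sqrt{2} \left(8 \sqrt{2} a \sqrt{3 x - 4} + 27 x - 36\right)}{4 \sqrt{3 x - 4}}, which equals f(x).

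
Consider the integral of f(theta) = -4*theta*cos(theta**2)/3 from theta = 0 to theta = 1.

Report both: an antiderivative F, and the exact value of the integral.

Differentiate the proposed F(theta) back; it has to land on f(theta) exactly.
F(theta) = -2*sin(theta**2)/3 is an antiderivative of f.
Check: d/dtheta[-2*sin(theta**2)/3] = -4*theta*cos(theta**2)/3 = f(theta).
F(1) = -2*sin(1)/3; F(0) = 0.
Integral = F(1) - F(0) = -2*sin(1)/3.

Antiderivative: F(theta) = -2*sin(theta**2)/3; value = -2*sin(1)/3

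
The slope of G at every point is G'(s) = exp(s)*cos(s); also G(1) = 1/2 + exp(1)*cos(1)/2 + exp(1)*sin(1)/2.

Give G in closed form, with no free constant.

G(s) = exp(s)*sin(s)/2 + exp(s)*cos(s)/2 + 1/2

Recover the given G'(s) by differentiating a candidate G(s); any mismatch rules it out.
A general antiderivative is exp(s)*sin(s)/2 + exp(s)*cos(s)/2 + C.
The condition gives C = 1/2 + exp(1)*cos(1)/2 + exp(1)*sin(1)/2 - (exp(1)*cos(1)/2 + exp(1)*sin(1)/2) = 1/2.
So G(s) = exp(s)*sin(s)/2 + exp(s)*cos(s)/2 + 1/2.
Check: d/ds[exp(s)*sin(s)/2 + exp(s)*cos(s)/2 + 1/2] = exp(s)*cos(s) = G'(s).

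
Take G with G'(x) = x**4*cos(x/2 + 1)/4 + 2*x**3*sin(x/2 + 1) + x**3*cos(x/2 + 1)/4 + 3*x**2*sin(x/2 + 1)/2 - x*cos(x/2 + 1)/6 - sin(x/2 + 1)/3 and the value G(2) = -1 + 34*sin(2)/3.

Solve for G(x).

Recognize the product-rule pattern: G'(x) = u'v + uv' with u = x**4/2 + x**3/2 - x/3, v = sin(x/2 + 1), so integration by parts undoes it.
A general antiderivative is (x**4/2 + x**3/2 - x/3)*sin(x/2 + 1) + C.
The condition gives C = -1 + 34*sin(2)/3 - (34*sin(2)/3) = -1.
So G(x) = (3*x**4*sin(x/2 + 1) + 3*x**3*sin(x/2 + 1) - 2*x*sin(x/2 + 1) - 6)/6.
Check: d/dx[(3*x**4*sin(x/2 + 1) + 3*x**3*sin(x/2 + 1) - 2*x*sin(x/2 + 1) - 6)/6] = x**4*cos(x/2 + 1)/4 + 2*x**3*sin(x/2 + 1) + x**3*cos(x/2 + 1)/4 + 3*x**2*sin(x/2 + 1)/2 - x*cos(x/2 + 1)/6 - sin(x/2 + 1)/3 = G'(x).

G(x) = (3*x**4*sin(x/2 + 1) + 3*x**3*sin(x/2 + 1) - 2*x*sin(x/2 + 1) - 6)/6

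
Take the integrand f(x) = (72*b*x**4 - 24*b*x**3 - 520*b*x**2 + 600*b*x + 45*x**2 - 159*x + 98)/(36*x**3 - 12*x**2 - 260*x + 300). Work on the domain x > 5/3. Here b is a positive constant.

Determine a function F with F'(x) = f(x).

An antiderivative is F(x) = (12*b*x**3 - 20*b*x**2 + 15*x*log(x + 3) - 25*log(x + 3) + 3)/(12*x - 20).

Differentiate the proposed F(x) back; it has to land on f(x) exactly.
Check: d/dx[(12*b*x**3 - 20*b*x**2 + 15*x*log(x + 3) - 25*log(x + 3) + 3)/(12*x - 20)] = (72*b*x**4 - 24*b*x**3 - 520*b*x**2 + 600*b*x + 45*x**2 - 159*x + 98)/(36*x**3 - 12*x**2 - 260*x + 300) = f(x).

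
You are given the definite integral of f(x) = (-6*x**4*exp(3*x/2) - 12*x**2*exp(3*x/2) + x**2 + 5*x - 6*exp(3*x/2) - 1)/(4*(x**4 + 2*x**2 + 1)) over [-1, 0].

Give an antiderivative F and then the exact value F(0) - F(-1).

Antiderivative: F(x) = -x/(4*x**2 + 4) - exp(3*x/2) - 5/(8*x**2 + 8); value = -23/16 + exp(-3/2)

A first test for any F(x): its x-derivative must equal f(x) identically.
F(x) = -x/(4*x**2 + 4) - exp(3*x/2) - 5/(8*x**2 + 8) is an antiderivative of f.
Check: d/dx[-x/(4*x**2 + 4) - exp(3*x/2) - 5/(8*x**2 + 8)] = (-6*x**4*exp(3*x/2) - 12*x**2*exp(3*x/2) + x**2 + 5*x - 6*exp(3*x/2) - 1)/(4*x**4 + 8*x**2 + 4), which equals f(x).
F(0) = -13/8; F(-1) = -exp(-3/2) - 3/16.
Integral = F(0) - F(-1) = -23/16 + exp(-3/2).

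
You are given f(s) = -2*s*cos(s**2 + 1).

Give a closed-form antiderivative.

An antiderivative is F(s) = -sin(s**2 + 1).

f matches the chain-rule pattern g'(h)*h' with inner function h(s) = s**2 + 1; substituting u = h(s) collapses the integral.
Check: d/ds[-sin(s**2 + 1)] = -2*s*cos(s**2 + 1) = f(s).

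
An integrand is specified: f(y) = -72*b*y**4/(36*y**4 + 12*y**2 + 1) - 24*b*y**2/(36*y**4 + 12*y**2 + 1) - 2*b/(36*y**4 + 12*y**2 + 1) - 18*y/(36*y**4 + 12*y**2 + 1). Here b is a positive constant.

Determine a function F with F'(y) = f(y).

The integrand splits into summands that can be handled one at a time.
Check: d/dy[(-4*b*y*(6*y**2 + 1) + 3)/(2*(6*y**2 + 1))] = (-72*b*y**4 - 24*b*y**2 - 2*b - 18*y)/(36*y**4 + 12*y**2 + 1), which equals f(y).

An antiderivative is F(y) = (-4*b*y*(6*y**2 + 1) + 3)/(2*(6*y**2 + 1)).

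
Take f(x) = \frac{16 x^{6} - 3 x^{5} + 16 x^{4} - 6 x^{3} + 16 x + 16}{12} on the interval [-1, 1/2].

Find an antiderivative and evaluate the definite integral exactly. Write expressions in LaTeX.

For F(x) to be correct the identity F'(x) - f(x) = 0 must hold.
F(x) = \frac{4 x^{7}}{21} - \frac{x^{6}}{24} + \frac{4 x^{5}}{15} - \frac{x^{4}}{8} + \frac{2 x^{2}}{3} + \frac{4 x}{3} is an antiderivative of f.
Check: d/dx[\frac{4 x^{7}}{21} - \frac{x^{6}}{24} + \frac{4 x^{5}}{15} - \frac{x^{4}}{8} + \frac{2 x^{2}}{3} + \frac{4 x}{3}] = \frac{4 x^{6}}{3} - \frac{x^{5}}{4} + \frac{4 x^{4}}{3} - \frac{x^{3}}{2} + \frac{4 x}{3} + \frac{4}{3}, which equals f(x).
F(1/2) = \frac{44873}{53760}; F(-1) = - \frac{271}{210}.
Integral = F(1/2) - F(-1) = \frac{38083}{17920}.

Antiderivative: F(x) = \frac{4 x^{7}}{21} - \frac{x^{6}}{24} + \frac{4 x^{5}}{15} - \frac{x^{4}}{8} + \frac{2 x^{2}}{3} + \frac{4 x}{3}; value = \frac{38083}{17920}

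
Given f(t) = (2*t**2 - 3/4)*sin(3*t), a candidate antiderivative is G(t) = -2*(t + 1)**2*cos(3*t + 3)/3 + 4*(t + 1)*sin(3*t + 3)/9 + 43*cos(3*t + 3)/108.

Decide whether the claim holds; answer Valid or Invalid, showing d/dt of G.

Invalid: d/dt[G] - f = -2*t**2*sin(3*t) + 2*t**2*sin(3*t + 3) + 4*t*sin(3*t + 3) + 3*sin(3*t)/4 + 5*sin(3*t + 3)/4, which is not 0.

d/dt[G] = 2*t**2*sin(3*t + 3) + 4*t*sin(3*t + 3) + 5*sin(3*t + 3)/4
d/dt[G] - f(t) = -2*t**2*sin(3*t) + 2*t**2*sin(3*t + 3) + 4*t*sin(3*t + 3) + 3*sin(3*t)/4 + 5*sin(3*t + 3)/4 != 0.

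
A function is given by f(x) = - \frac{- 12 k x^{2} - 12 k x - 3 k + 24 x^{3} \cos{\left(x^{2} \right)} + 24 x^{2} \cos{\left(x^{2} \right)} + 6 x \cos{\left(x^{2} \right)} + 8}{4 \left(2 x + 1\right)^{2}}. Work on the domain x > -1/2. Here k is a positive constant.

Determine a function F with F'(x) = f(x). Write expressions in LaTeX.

An antiderivative is F(x) = \frac{3 k x \left(2 x + 1\right) - 3 \left(2 x + 1\right) \sin{\left(x^{2} \right)} + 4}{4 \left(2 x + 1\right)}.

Differentiate the proposed F(x) back; it has to land on f(x) exactly.
Check: d/dx[\frac{3 k x \left(2 x + 1\right) - 3 \left(2 x + 1\right) \sin{\left(x^{2} \right)} + 4}{4 \left(2 x + 1\right)}] = \frac{12 k x^{2} + 12 k x + 3 k - 24 x^{3} \cos{\left(x^{2} \right)} - 24 x^{2} \cos{\left(x^{2} \right)} - 6 x \cos{\left(x^{2} \right)} - 8}{16 x^{2} + 16 x + 4}, which equals f(x).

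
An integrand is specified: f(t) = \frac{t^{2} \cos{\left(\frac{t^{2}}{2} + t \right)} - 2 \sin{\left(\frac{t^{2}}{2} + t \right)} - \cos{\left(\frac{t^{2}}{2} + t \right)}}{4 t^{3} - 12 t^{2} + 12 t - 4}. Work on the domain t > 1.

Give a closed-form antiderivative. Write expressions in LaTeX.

Recognize the product-rule pattern: f = u'v + uv' with u = \frac{9}{4 \left(3 t - 3\right)^{2}}, v = \sin{\left(\frac{t^{2}}{2} + t \right)}, so integration by parts undoes it.
Check: d/dt[\frac{\sin{\left(\frac{t^{2}}{2} + t \right)}}{4 t^{2} - 8 t + 4}] = \frac{t^{2} \cos{\left(\frac{t^{2}}{2} + t \right)} - 2 \sin{\left(\frac{t^{2}}{2} + t \right)} - \cos{\left(\frac{t^{2}}{2} + t \right)}}{4 t^{3} - 12 t^{2} + 12 t - 4} = f(t).

An antiderivative is F(t) = \frac{\sin{\left(\frac{t^{2}}{2} + t \right)}}{4 t^{2} - 8 t + 4}.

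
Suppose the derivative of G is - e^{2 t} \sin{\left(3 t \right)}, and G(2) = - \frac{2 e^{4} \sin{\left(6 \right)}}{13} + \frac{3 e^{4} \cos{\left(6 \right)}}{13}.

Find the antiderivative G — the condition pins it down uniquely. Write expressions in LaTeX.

G(t) = \frac{\left(- 2 \sin{\left(3 t \right)} + 3 \cos{\left(3 t \right)}\right) e^{2 t}}{13}

Check a candidate G(t) by differentiating: d/dt[G] must match the given G'(t).
A general antiderivative is - \frac{2 e^{2 t} \sin{\left(3 t \right)}}{13} + \frac{3 e^{2 t} \cos{\left(3 t \right)}}{13} + C.
The condition gives C = - \frac{2 e^{4} \sin{\left(6 \right)}}{13} + \frac{3 e^{4} \cos{\left(6 \right)}}{13} - (- \frac{2 e^{4} \sin{\left(6 \right)}}{13} + \frac{3 e^{4} \cos{\left(6 \right)}}{13}) = 0.
So G(t) = \frac{\left(- 2 \sin{\left(3 t \right)} + 3 \cos{\left(3 t \right)}\right) e^{2 t}}{13}.
Check: d/dt[\frac{\left(- 2 \sin{\left(3 t \right)} + 3 \cos{\left(3 t \right)}\right) e^{2 t}}{13}] = - e^{2 t} \sin{\left(3 t \right)} = G'(t).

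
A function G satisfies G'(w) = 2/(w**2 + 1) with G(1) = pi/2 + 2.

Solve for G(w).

G(w) = 2*atan(w) + 2

Differentiate the proposed G(w) back; it has to land on the given G'(w).
A general antiderivative is 2*atan(w) + C.
The condition gives C = pi/2 + 2 - (pi/2) = 2.
So G(w) = 2*atan(w) + 2.
Check: d/dw[2*atan(w) + 2] = 2/(w**2 + 1) = G'(w).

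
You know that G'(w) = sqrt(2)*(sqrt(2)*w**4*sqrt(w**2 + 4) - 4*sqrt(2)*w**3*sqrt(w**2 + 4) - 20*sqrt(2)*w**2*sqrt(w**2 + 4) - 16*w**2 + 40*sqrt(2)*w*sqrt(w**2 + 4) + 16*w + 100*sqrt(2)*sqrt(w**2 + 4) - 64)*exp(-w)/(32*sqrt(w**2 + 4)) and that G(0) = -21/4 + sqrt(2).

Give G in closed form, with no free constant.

Recognize the product-rule pattern: G'(w) = u'v + uv' with u = -(5/2 - w**2/4)**2 + sqrt(w**2/2 + 2), v = exp(-w), so integration by parts undoes it.
A general antiderivative is -((5/2 - w**2/4)**2 - sqrt(w**2/2 + 2))*exp(-w) + C.
The condition gives C = -21/4 + sqrt(2) - (-25/4 + sqrt(2)) = 1.
So G(w) = -(w**4 - 20*w**2 - 8*sqrt(2)*sqrt(w**2 + 4) - 16*exp(w) + 100)*exp(-w)/16.
Check: d/dw[-(w**4 - 20*w**2 - 8*sqrt(2)*sqrt(w**2 + 4) - 16*exp(w) + 100)*exp(-w)/16] = (w**4*sqrt(w**2 + 4) - 4*w**3*sqrt(w**2 + 4) - 20*w**2*sqrt(w**2 + 4) - 8*sqrt(2)*w**2 + 40*w*sqrt(w**2 + 4) + 8*sqrt(2)*w + 100*sqrt(w**2 + 4) - 32*sqrt(2))*exp(-w)/(16*sqrt(w**2 + 4)), which equals G'(w).

G(w) = -(w**4 - 20*w**2 - 8*sqrt(2)*sqrt(w**2 + 4) - 16*exp(w) + 100)*exp(-w)/16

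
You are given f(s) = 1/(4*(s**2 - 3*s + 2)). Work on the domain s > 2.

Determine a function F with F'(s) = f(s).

An antiderivative is F(s) = (log(s - 2) - log(s - 1))/4.

Factor the denominator (4*(s - 2)*(s - 1)) and decompose: f = -1/(4*(s - 1)) + 1/(4*(s - 2)); each piece integrates to a log, atan, or power term.
Check: d/ds[(log(s - 2) - log(s - 1))/4] = 1/(4*s**2 - 12*s + 8), which equals f(s).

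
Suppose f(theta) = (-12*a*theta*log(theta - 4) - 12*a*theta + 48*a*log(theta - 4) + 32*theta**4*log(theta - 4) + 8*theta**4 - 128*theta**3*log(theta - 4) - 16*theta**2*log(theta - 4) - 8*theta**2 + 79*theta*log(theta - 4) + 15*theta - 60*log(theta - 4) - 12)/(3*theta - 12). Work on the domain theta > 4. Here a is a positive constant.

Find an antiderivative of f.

f has the shape u'v + uv' for u = -4*a*theta + 8*theta**4/3 - 8*theta**2/3 + 5*theta - 4 and v = log(theta - 4) — it is the derivative of the product u*v.
Check: d/dtheta[-(12*a*theta - 8*theta**4 + 8*theta**2 - 15*theta + 12)*log(theta - 4)/3] = (-12*a*theta*log(theta - 4) - 12*a*theta + 48*a*log(theta - 4) + 32*theta**4*log(theta - 4) + 8*theta**4 - 128*theta**3*log(theta - 4) - 16*theta**2*log(theta - 4) - 8*theta**2 + 79*theta*log(theta - 4) + 15*theta - 60*log(theta - 4) - 12)/(3*theta - 12) = f(theta).

An antiderivative is F(theta) = -(12*a*theta - 8*theta**4 + 8*theta**2 - 15*theta + 12)*log(theta - 4)/3.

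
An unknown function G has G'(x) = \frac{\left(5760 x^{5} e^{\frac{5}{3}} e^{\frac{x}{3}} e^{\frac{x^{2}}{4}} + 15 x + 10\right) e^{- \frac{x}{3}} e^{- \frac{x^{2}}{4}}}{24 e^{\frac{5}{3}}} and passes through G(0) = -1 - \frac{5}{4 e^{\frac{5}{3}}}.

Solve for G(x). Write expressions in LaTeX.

G(x) = \frac{160 x^{6} - 5 e^{- \frac{x^{2}}{4} - \frac{x}{3} - \frac{5}{3}} - 4}{4}

Any candidate G(x) must reproduce the stated G'(x) exactly.
A general antiderivative is 40 x^{6} - \frac{5 e^{- \frac{x^{2}}{4} - \frac{x}{3} - \frac{5}{3}}}{4} + C.
The condition gives C = -1 - \frac{5}{4 e^{\frac{5}{3}}} - (- \frac{5}{4 e^{\frac{5}{3}}}) = -1.
So G(x) = \frac{160 x^{6} - 5 e^{- \frac{x^{2}}{4} - \frac{x}{3} - \frac{5}{3}} - 4}{4}.
Check: d/dx[\frac{160 x^{6} - 5 e^{- \frac{x^{2}}{4} - \frac{x}{3} - \frac{5}{3}} - 4}{4}] = \frac{\left(5760 x^{5} e^{\frac{5}{3}} e^{\frac{x}{3}} e^{\frac{x^{2}}{4}} + 15 x + 10\right) e^{- \frac{x}{3}} e^{- \frac{x^{2}}{4}}}{24 e^{\frac{5}{3}}} = G'(x).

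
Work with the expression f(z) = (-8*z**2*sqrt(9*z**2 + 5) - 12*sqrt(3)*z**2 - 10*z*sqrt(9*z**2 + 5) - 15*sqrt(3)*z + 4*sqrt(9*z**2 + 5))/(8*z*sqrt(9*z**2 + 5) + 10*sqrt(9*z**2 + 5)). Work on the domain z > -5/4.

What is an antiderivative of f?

A first test for any F(z): its z-derivative must equal f(z) identically.
Check: d/dz[-(3*z**2 + sqrt(3)*sqrt(9*z**2 + 5) - 3*log(2*z + 5/2))/6] = (-8*z**2*sqrt(9*z**2 + 5) - 12*sqrt(3)*z**2 - 10*z*sqrt(9*z**2 + 5) - 15*sqrt(3)*z + 4*sqrt(9*z**2 + 5))/(8*z*sqrt(9*z**2 + 5) + 10*sqrt(9*z**2 + 5)) = f(z).

An antiderivative is F(z) = -(3*z**2 + sqrt(3)*sqrt(9*z**2 + 5) - 3*log(2*z + 5/2))/6.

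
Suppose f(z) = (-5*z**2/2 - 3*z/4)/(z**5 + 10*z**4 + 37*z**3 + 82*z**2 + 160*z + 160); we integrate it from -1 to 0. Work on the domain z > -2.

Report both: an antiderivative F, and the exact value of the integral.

The denominator factors as 4*(z + 2)*(z + 4)**2*(z**2 + 5); partial fractions split f into directly integrable pieces: -(144*z + 145)/(1764*(z**2 + 5)) + 1121/(3528*(z + 4)) + 37/(42*(z + 4)**2) - 17/(72*(z + 2)).
F(z) = -(833*z*log(z + 2) - 1121*z*log(z + 4) + 144*z*log(z**2 + 5) + 58*sqrt(5)*z*atan(sqrt(5)*z/5) + 3332*log(z + 2) - 4484*log(z + 4) + 576*log(z**2 + 5) + 232*sqrt(5)*atan(sqrt(5)*z/5) + 3108)/(3528*(z + 4)) is an antiderivative of f.
Check: d/dz[-(833*z*log(z + 2) - 1121*z*log(z + 4) + 144*z*log(z**2 + 5) + 58*sqrt(5)*z*atan(sqrt(5)*z/5) + 3332*log(z + 2) - 4484*log(z + 4) + 576*log(z**2 + 5) + 232*sqrt(5)*atan(sqrt(5)*z/5) + 3108)/(3528*(z + 4))] = (-10*z**2 - 3*z)/(4*z**5 + 40*z**4 + 148*z**3 + 328*z**2 + 640*z + 640), which equals f(z).
F(0) = -37/168 - 17*log(2)/72 - 2*log(5)/49 + 1121*log(4)/3528; F(-1) = -37/126 - 2*log(6)/49 + 29*sqrt(5)*atan(sqrt(5)/5)/1764 + 1121*log(3)/3528.
Integral = F(0) - F(-1) = -1121*log(3)/3528 - 17*log(2)/72 - 2*log(5)/49 - 29*sqrt(5)*atan(sqrt(5)/5)/1764 + 2*log(6)/49 + 37/504 + 1121*log(4)/3528.

Antiderivative: F(z) = -(833*z*log(z + 2) - 1121*z*log(z + 4) + 144*z*log(z**2 + 5) + 58*sqrt(5)*z*atan(sqrt(5)*z/5) + 3332*log(z + 2) - 4484*log(z + 4) + 576*log(z**2 + 5) + 232*sqrt(5)*atan(sqrt(5)*z/5) + 3108)/(3528*(z + 4)); value = -1121*log(3)/3528 - 17*log(2)/72 - 2*log(5)/49 - 29*sqrt(5)*atan(sqrt(5)/5)/1764 + 2*log(6)/49 + 37/504 + 1121*log(4)/3528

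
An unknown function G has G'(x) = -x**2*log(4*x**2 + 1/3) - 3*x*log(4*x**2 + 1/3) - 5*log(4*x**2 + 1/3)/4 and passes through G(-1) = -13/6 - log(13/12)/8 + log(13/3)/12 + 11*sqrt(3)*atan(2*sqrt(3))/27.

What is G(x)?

The integrand splits into summands that can be handled one at a time.
A general antiderivative is 2*x**3/9 + 3*x**2/2 + 22*x/9 + (-x**3/3 - 3*x**2/2 - 5*x/4)*log(4*x**2 + 1/3) - log(x**2 + 1/12)/8 - 11*sqrt(3)*atan(2*sqrt(3)*x)/27 + C.
The condition gives C = -13/6 - log(13/12)/8 + log(13/3)/12 + 11*sqrt(3)*atan(2*sqrt(3))/27 - (-7/6 - log(13/12)/8 + log(13/3)/12 + 11*sqrt(3)*atan(2*sqrt(3))/27) = -1.
So G(x) = -x**3*log(4*x**2 + 1/3)/3 + 2*x**3/9 - 3*x**2*log(4*x**2 + 1/3)/2 + 3*x**2/2 - 5*x*log(4*x**2 + 1/3)/4 + 22*x/9 - log(x**2 + 1/12)/8 - 11*sqrt(3)*atan(2*sqrt(3)*x)/27 - 1.
Check: d/dx[-x**3*log(4*x**2 + 1/3)/3 + 2*x**3/9 - 3*x**2*log(4*x**2 + 1/3)/2 + 3*x**2/2 - 5*x*log(4*x**2 + 1/3)/4 + 22*x/9 - log(x**2 + 1/12)/8 - 11*sqrt(3)*atan(2*sqrt(3)*x)/27 - 1] = -x**2*log(4*x**2 + 1/3) - 3*x*log(4*x**2 + 1/3) - 5*log(4*x**2 + 1/3)/4 = G'(x).

G(x) = -x**3*log(4*x**2 + 1/3)/3 + 2*x**3/9 - 3*x**2*log(4*x**2 + 1/3)/2 + 3*x**2/2 - 5*x*log(4*x**2 + 1/3)/4 + 22*x/9 - log(x**2 + 1/12)/8 - 11*sqrt(3)*atan(2*sqrt(3)*x)/27 - 1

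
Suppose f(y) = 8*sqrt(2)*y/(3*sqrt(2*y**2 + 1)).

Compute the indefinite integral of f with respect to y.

f matches the chain-rule pattern g'(h)*h' with inner function h(y) = 4*y**2 + 2; substituting u = h(y) collapses the integral.
Check: d/dy[4*sqrt(2)*sqrt(2*y**2 + 1)/3] = 8*sqrt(2)*y/(3*sqrt(2*y**2 + 1)) = f(y).

F(y) = 4*sqrt(2)*sqrt(2*y**2 + 1)/3 + C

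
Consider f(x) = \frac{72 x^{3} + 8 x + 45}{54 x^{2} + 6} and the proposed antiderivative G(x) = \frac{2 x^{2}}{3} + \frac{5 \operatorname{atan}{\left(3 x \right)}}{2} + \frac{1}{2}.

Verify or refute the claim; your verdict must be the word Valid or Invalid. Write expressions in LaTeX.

Valid - differentiating G returns exactly f.

d/dx[G] = \frac{72 x^{3} + 8 x + 45}{54 x^{2} + 6}
This equals f(x) exactly, so the claim holds.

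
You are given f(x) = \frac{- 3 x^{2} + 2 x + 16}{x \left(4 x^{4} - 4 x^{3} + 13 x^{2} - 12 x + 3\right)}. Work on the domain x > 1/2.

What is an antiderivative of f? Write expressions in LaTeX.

An antiderivative is F(x) = \frac{16 \log{\left(x \right)}}{3} - \frac{77 \log{\left(x - \frac{1}{2} \right)}}{13} + \frac{23 \log{\left(x^{2} + 3 \right)}}{78} + \frac{2 \sqrt{3} \operatorname{atan}{\left(\frac{\sqrt{3} x}{3} \right)}}{13} - \frac{5}{2 x - 1}.

The denominator factors as x \left(2 x - 1\right)^{2} \left(x^{2} + 3\right); partial fractions split f into directly integrable pieces: \frac{23 x + 18}{39 \left(x^{2} + 3\right)} - \frac{154}{13 \left(2 x - 1\right)} + \frac{10}{\left(2 x - 1\right)^{2}} + \frac{16}{3 x}.
Check: d/dx[\frac{16 \log{\left(x \right)}}{3} - \frac{77 \log{\left(x - \frac{1}{2} \right)}}{13} + \frac{23 \log{\left(x^{2} + 3 \right)}}{78} + \frac{2 \sqrt{3} \operatorname{atan}{\left(\frac{\sqrt{3} x}{3} \right)}}{13} - \frac{5}{2 x - 1}] = \frac{- 3 x^{2} + 2 x + 16}{4 x^{5} - 4 x^{4} + 13 x^{3} - 12 x^{2} + 3 x}, which equals f(x).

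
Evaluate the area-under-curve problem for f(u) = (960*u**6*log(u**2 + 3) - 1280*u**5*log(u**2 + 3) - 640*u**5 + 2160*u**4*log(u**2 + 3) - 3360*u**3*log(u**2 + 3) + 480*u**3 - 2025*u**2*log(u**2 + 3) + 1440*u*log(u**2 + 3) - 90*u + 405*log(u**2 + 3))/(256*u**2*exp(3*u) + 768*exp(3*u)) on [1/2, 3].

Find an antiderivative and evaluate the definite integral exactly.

Antiderivative: F(u) = -5*(3/4 - 2*u**2)**2*exp(-3*u)*log(u**2 + 3)/16; value = -23805*exp(-9)*log(12)/256 + 5*exp(-3/2)*log(13/4)/256

An antiderivative F(u) passes only if d/du[F] lands on f(u) exactly.
F(u) = -5*(3/4 - 2*u**2)**2*exp(-3*u)*log(u**2 + 3)/16 is an antiderivative of f.
Check: d/du[-5*(3/4 - 2*u**2)**2*exp(-3*u)*log(u**2 + 3)/16] = (960*u**6*log(u**2 + 3) - 1280*u**5*log(u**2 + 3) - 640*u**5 + 2160*u**4*log(u**2 + 3) - 3360*u**3*log(u**2 + 3) + 480*u**3 - 2025*u**2*log(u**2 + 3) + 1440*u*log(u**2 + 3) - 90*u + 405*log(u**2 + 3))/(256*u**2*exp(3*u) + 768*exp(3*u)) = f(u).
F(3) = -23805*exp(-9)*log(12)/256; F(1/2) = -5*exp(-3/2)*log(13/4)/256.
Integral = F(3) - F(1/2) = -23805*exp(-9)*log(12)/256 + 5*exp(-3/2)*log(13/4)/256.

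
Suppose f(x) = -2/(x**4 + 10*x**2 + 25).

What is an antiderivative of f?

An antiderivative is F(x) = -2*x/(10*x**2 + 50) - sqrt(5)*atan(sqrt(5)*x/5)/25.

Recover f(x) by differentiating a candidate F(x); any mismatch rules it out.
Check: d/dx[-2*x/(10*x**2 + 50) - sqrt(5)*atan(sqrt(5)*x/5)/25] = -2/(x**4 + 10*x**2 + 25) = f(x).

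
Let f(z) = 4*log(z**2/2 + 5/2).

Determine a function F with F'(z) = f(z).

An antiderivative is F(z) = 4*z*log(z**2 + 5) - 8*z - 4*z*log(2) + 8*sqrt(5)*atan(sqrt(5)*z/5).

Since d/dz undoes antidifferentiation here, F'(z) = f(z) is required of F(z).
Check: d/dz[4*z*log(z**2 + 5) - 8*z - 4*z*log(2) + 8*sqrt(5)*atan(sqrt(5)*z/5)] = 4*log(z**2 + 5) - 4*log(2), which equals f(z).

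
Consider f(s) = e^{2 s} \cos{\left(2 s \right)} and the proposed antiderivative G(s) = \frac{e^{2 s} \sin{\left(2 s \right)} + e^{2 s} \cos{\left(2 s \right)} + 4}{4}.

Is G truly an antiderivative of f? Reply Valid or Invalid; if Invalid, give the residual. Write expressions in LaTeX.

d/ds[G] = e^{2 s} \cos{\left(2 s \right)}
This equals f(s) exactly, so the claim holds.

Valid - differentiating G returns exactly f.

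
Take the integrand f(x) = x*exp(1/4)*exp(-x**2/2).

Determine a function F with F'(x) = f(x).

The substitution u = 1/4 - x**2/2 works: f is exactly (dF/du)*(du/dx) for that inner function.
Check: d/dx[-exp(1/4)*exp(-x**2/2)] = x*exp(1/4)*exp(-x**2/2) = f(x).

An antiderivative is F(x) = -exp(1/4)*exp(-x**2/2).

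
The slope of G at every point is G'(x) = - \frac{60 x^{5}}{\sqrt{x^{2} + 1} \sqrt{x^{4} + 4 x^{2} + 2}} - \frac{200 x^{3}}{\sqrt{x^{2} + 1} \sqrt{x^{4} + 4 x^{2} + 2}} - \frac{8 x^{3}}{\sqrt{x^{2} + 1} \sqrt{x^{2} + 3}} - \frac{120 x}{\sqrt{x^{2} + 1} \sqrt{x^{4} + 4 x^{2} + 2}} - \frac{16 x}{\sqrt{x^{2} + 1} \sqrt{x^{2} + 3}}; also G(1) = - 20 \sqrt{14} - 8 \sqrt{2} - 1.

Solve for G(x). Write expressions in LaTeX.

G(x) = - 4 \sqrt{\frac{x^{2}}{2} + \frac{3}{2}} \sqrt{2 x^{2} + 2} - 20 \sqrt{2 x^{2} + 2} \sqrt{\frac{x^{4}}{2} + 2 x^{2} + 1} - 1

Recognize the product-rule pattern: G'(x) = u'v + uv' with u = 4 \sqrt{2 x^{2} + 2}, v = - \sqrt{\frac{x^{2}}{2} + \frac{3}{2}} - 5 \sqrt{\frac{x^{4}}{2} + 2 x^{2} + 1}, so integration by parts undoes it.
A general antiderivative is 4 \sqrt{2 x^{2} + 2} \left(- \sqrt{\frac{x^{2}}{2} + \frac{3}{2}} - 5 \sqrt{\frac{x^{4}}{2} + 2 x^{2} + 1}\right) + C.
The condition gives C = - 20 \sqrt{14} - 8 \sqrt{2} - 1 - (- 20 \sqrt{14} - 8 \sqrt{2}) = -1.
So G(x) = - 4 \sqrt{\frac{x^{2}}{2} + \frac{3}{2}} \sqrt{2 x^{2} + 2} - 20 \sqrt{2 x^{2} + 2} \sqrt{\frac{x^{4}}{2} + 2 x^{2} + 1} - 1.
Check: d/dx[- 4 \sqrt{\frac{x^{2}}{2} + \frac{3}{2}} \sqrt{2 x^{2} + 2} - 20 \sqrt{2 x^{2} + 2} \sqrt{\frac{x^{4}}{2} + 2 x^{2} + 1} - 1] = \frac{- 60 x^{5} \sqrt{x^{2} + 1} \sqrt{x^{2} + 3} - 200 x^{3} \sqrt{x^{2} + 1} \sqrt{x^{2} + 3} - 8 x^{3} \sqrt{x^{2} + 1} \sqrt{x^{4} + 4 x^{2} + 2} - 120 x \sqrt{x^{2} + 1} \sqrt{x^{2} + 3} - 16 x \sqrt{x^{2} + 1} \sqrt{x^{4} + 4 x^{2} + 2}}{x^{2} \sqrt{x^{2} + 3} \sqrt{x^{4} + 4 x^{2} + 2} + \sqrt{x^{2} + 3} \sqrt{x^{4} + 4 x^{2} + 2}}, which equals G'(x).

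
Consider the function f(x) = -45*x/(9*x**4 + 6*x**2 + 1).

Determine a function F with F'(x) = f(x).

An antiderivative is F(x) = 5/(2*x**2 + 2/3).

The substitution u = 2*x**2 + 2/3 works: f is exactly (dF/du)*(du/dx) for that inner function.
Check: d/dx[5/(2*x**2 + 2/3)] = -45*x/(9*x**4 + 6*x**2 + 1) = f(x).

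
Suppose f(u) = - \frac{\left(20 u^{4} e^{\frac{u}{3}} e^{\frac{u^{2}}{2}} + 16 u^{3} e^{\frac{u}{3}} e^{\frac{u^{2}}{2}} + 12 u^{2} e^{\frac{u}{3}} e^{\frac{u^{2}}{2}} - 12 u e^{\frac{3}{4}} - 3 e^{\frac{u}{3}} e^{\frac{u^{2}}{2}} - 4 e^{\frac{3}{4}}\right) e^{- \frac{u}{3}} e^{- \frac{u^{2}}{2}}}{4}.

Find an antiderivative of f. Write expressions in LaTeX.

An antiderivative is F(u) = - \frac{4 u^{5} + 4 u^{4} + 4 u^{3} - 3 u - 6 + 12 e^{\frac{3}{4}} e^{- \frac{u}{3}} e^{- \frac{u^{2}}{2}}}{4}.

Since d/du undoes antidifferentiation here, F'(u) = f(u) is required of F(u).
Check: d/du[- \frac{4 u^{5} + 4 u^{4} + 4 u^{3} - 3 u - 6 + 12 e^{\frac{3}{4}} e^{- \frac{u}{3}} e^{- \frac{u^{2}}{2}}}{4}] = \frac{\left(- 20 u^{4} e^{\frac{u}{3}} e^{\frac{u^{2}}{2}} - 16 u^{3} e^{\frac{u}{3}} e^{\frac{u^{2}}{2}} - 12 u^{2} e^{\frac{u}{3}} e^{\frac{u^{2}}{2}} + 12 u e^{\frac{3}{4}} + 3 e^{\frac{u}{3}} e^{\frac{u^{2}}{2}} + 4 e^{\frac{3}{4}}\right) e^{- \frac{u}{3}} e^{- \frac{u^{2}}{2}}}{4}, which equals f(u).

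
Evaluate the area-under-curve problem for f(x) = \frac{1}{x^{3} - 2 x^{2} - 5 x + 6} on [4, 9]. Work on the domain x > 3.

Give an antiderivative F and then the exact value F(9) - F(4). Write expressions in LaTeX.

Antiderivative: F(x) = \frac{\log{\left(x - 3 \right)}}{10} - \frac{\log{\left(x - 1 \right)}}{6} + \frac{\log{\left(x + 2 \right)}}{15}; value = - \frac{\log{\left(8 \right)}}{6} + \frac{\log{\left(6 \right)}}{30} + \frac{\log{\left(11 \right)}}{15} + \frac{\log{\left(3 \right)}}{6}

The denominator factors as \left(x - 3\right) \left(x - 1\right) \left(x + 2\right); partial fractions split f into directly integrable pieces: \frac{1}{15 \left(x + 2\right)} - \frac{1}{6 \left(x - 1\right)} + \frac{1}{10 \left(x - 3\right)}.
F(x) = \frac{\log{\left(x - 3 \right)}}{10} - \frac{\log{\left(x - 1 \right)}}{6} + \frac{\log{\left(x + 2 \right)}}{15} is an antiderivative of f.
Check: d/dx[\frac{\log{\left(x - 3 \right)}}{10} - \frac{\log{\left(x - 1 \right)}}{6} + \frac{\log{\left(x + 2 \right)}}{15}] = \frac{1}{x^{3} - 2 x^{2} - 5 x + 6} = f(x).
F(9) = - \frac{\log{\left(8 \right)}}{6} + \frac{\log{\left(11 \right)}}{15} + \frac{\log{\left(6 \right)}}{10}; F(4) = - \frac{\log{\left(3 \right)}}{6} + \frac{\log{\left(6 \right)}}{15}.
Integral = F(9) - F(4) = - \frac{\log{\left(8 \right)}}{6} + \frac{\log{\left(6 \right)}}{30} + \frac{\log{\left(11 \right)}}{15} + \frac{\log{\left(3 \right)}}{6}.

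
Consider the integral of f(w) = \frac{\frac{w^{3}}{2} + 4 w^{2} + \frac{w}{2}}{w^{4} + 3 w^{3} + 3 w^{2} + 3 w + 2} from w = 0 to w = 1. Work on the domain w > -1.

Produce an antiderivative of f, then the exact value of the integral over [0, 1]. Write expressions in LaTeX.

Factor the denominator (2 \left(w + 1\right) \left(w + 2\right) \left(w^{2} + 1\right)) and decompose: f = \frac{2 \left(3 w - 1\right)}{5 \left(w^{2} + 1\right)} - \frac{11}{5 \left(w + 2\right)} + \frac{3}{2 \left(w + 1\right)}; each piece integrates to a log, atan, or power term.
F(w) = \frac{3 \log{\left(w + 1 \right)}}{2} - \frac{11 \log{\left(w + 2 \right)}}{5} + \frac{3 \log{\left(w^{2} + 1 \right)}}{5} - \frac{2 \operatorname{atan}{\left(w \right)}}{5} is an antiderivative of f.
Check: d/dw[\frac{3 \log{\left(w + 1 \right)}}{2} - \frac{11 \log{\left(w + 2 \right)}}{5} + \frac{3 \log{\left(w^{2} + 1 \right)}}{5} - \frac{2 \operatorname{atan}{\left(w \right)}}{5}] = \frac{w^{3} + 8 w^{2} + w}{2 w^{4} + 6 w^{3} + 6 w^{2} + 6 w + 4}, which equals f(w).
F(1) = - \frac{11 \log{\left(3 \right)}}{5} - \frac{\pi}{10} + \frac{21 \log{\left(2 \right)}}{10}; F(0) = - \frac{11 \log{\left(2 \right)}}{5}.
Integral = F(1) - F(0) = - \frac{11 \log{\left(3 \right)}}{5} - \frac{\pi}{10} + \frac{43 \log{\left(2 \right)}}{10}.

Antiderivative: F(w) = \frac{3 \log{\left(w + 1 \right)}}{2} - \frac{11 \log{\left(w + 2 \right)}}{5} + \frac{3 \log{\left(w^{2} + 1 \right)}}{5} - \frac{2 \operatorname{atan}{\left(w \right)}}{5}; value = - \frac{11 \log{\left(3 \right)}}{5} - \frac{\pi}{10} + \frac{43 \log{\left(2 \right)}}{10}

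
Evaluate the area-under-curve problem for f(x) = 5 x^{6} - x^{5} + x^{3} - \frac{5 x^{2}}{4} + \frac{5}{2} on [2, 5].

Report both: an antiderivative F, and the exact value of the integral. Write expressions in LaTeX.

Antiderivative: F(x) = \frac{5 x^{7}}{7} - \frac{x^{6}}{6} + \frac{x^{4}}{4} - \frac{5 x^{3}}{12} + \frac{5 x}{2}; value = \frac{745215}{14}

Integrate term by term and add the pieces.
F(x) = \frac{5 x^{7}}{7} - \frac{x^{6}}{6} + \frac{x^{4}}{4} - \frac{5 x^{3}}{12} + \frac{5 x}{2} is an antiderivative of f.
Check: d/dx[\frac{5 x^{7}}{7} - \frac{x^{6}}{6} + \frac{x^{4}}{4} - \frac{5 x^{3}}{12} + \frac{5 x}{2}] = 5 x^{6} - x^{5} + x^{3} - \frac{5 x^{2}}{4} + \frac{5}{2} = f(x).
F(5) = \frac{746425}{14}; F(2) = \frac{605}{7}.
Integral = F(5) - F(2) = \frac{745215}{14}.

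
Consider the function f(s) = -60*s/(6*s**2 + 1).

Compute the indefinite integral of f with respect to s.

F(s) = -5*log(2*s**2 + 1/3) + C

f matches the chain-rule pattern g'(h)*h' with inner function h(s) = 2*s**2 + 1/3; substituting u = h(s) collapses the integral.
Check: d/ds[-5*log(2*s**2 + 1/3)] = -60*s/(6*s**2 + 1) = f(s).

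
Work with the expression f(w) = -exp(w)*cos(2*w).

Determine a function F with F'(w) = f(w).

Since d/dw undoes antidifferentiation here, F'(w) = f(w) is required of F(w).
Check: d/dw[-2*exp(w)*sin(2*w)/5 - exp(w)*cos(2*w)/5] = -exp(w)*cos(2*w) = f(w).

An antiderivative is F(w) = -2*exp(w)*sin(2*w)/5 - exp(w)*cos(2*w)/5.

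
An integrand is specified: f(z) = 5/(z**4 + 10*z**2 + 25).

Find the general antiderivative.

Differentiate the proposed F(z) back; it has to land on f(z) exactly.
Check: d/dz[(5*z + sqrt(5)*(z**2 + 5)*atan(sqrt(5)*z/5))/(10*(z**2 + 5))] = 5/(z**4 + 10*z**2 + 25) = f(z).

F(z) = (5*z + sqrt(5)*(z**2 + 5)*atan(sqrt(5)*z/5))/(10*(z**2 + 5)) + C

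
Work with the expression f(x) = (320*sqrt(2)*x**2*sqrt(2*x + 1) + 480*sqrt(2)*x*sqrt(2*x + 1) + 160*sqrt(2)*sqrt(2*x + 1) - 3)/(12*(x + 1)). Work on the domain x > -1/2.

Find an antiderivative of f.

For F(x) to be correct the identity F'(x) - f(x) = 0 must hold.
Check: d/dx[32*sqrt(2)*x**2*sqrt(2*x + 1)/3 + 32*sqrt(2)*x*sqrt(2*x + 1)/3 + 8*sqrt(2)*sqrt(2*x + 1)/3 - log(x + 1)/4] = (640*sqrt(2)*x**3 + 1280*sqrt(2)*x**2 + 800*sqrt(2)*x - 3*sqrt(2*x + 1) + 160*sqrt(2))/(12*x*sqrt(2*x + 1) + 12*sqrt(2*x + 1)), which equals f(x).

An antiderivative is F(x) = 32*sqrt(2)*x**2*sqrt(2*x + 1)/3 + 32*sqrt(2)*x*sqrt(2*x + 1)/3 + 8*sqrt(2)*sqrt(2*x + 1)/3 - log(x + 1)/4.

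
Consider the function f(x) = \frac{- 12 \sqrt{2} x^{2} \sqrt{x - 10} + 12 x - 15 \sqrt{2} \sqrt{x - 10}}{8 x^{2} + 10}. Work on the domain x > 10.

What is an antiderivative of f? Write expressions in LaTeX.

Any candidate F(x) must reproduce f(x) exactly when differentiated.
Check: d/dx[\frac{- 4 \sqrt{2} \left(x - 10\right)^{\frac{3}{2}} + 3 \log{\left(4 x^{2} + 5 \right)}}{4}] = \frac{- 12 \sqrt{2} x^{2} \sqrt{x - 10} + 12 x - 15 \sqrt{2} \sqrt{x - 10}}{8 x^{2} + 10} = f(x).

An antiderivative is F(x) = \frac{- 4 \sqrt{2} \left(x - 10\right)^{\frac{3}{2}} + 3 \log{\left(4 x^{2} + 5 \right)}}{4}.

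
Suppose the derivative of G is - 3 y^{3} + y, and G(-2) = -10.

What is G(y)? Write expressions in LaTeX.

G(y) = \frac{y^{2} \left(2 - 3 y^{2}\right)}{4}

The integrand splits into summands that can be handled one at a time.
A general antiderivative is - \frac{3 y^{4}}{4} + \frac{y^{2}}{2} + C.
The condition gives C = -10 - (-10) = 0.
So G(y) = \frac{y^{2} \left(2 - 3 y^{2}\right)}{4}.
Check: d/dy[\frac{y^{2} \left(2 - 3 y^{2}\right)}{4}] = - 3 y^{3} + y = G'(y).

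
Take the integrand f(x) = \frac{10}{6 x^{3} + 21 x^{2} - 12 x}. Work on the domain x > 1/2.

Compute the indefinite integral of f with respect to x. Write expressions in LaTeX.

The denominator factors as 3 x \left(x + 4\right) \left(2 x - 1\right); partial fractions split f into directly integrable pieces: \frac{40}{27 \left(2 x - 1\right)} + \frac{5}{54 \left(x + 4\right)} - \frac{5}{6 x}.
Check: d/dx[- \frac{5 \log{\left(x \right)}}{6} + \frac{20 \log{\left(x - \frac{1}{2} \right)}}{27} + \frac{5 \log{\left(x + 4 \right)}}{54}] = \frac{10}{6 x^{3} + 21 x^{2} - 12 x} = f(x).

F(x) = - \frac{5 \log{\left(x \right)}}{6} + \frac{20 \log{\left(x - \frac{1}{2} \right)}}{27} + \frac{5 \log{\left(x + 4 \right)}}{54} + C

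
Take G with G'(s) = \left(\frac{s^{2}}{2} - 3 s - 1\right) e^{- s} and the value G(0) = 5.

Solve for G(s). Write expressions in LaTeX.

Recognize the product-rule pattern: G'(s) = u'v + uv' with u = - \frac{s^{2}}{2} + 2 s + 3, v = e^{- s}, so integration by parts undoes it.
A general antiderivative is \frac{\left(- s^{2} + 4 s + 6\right) e^{- s}}{2} + C.
The condition gives C = 5 - (3) = 2.
So G(s) = \frac{\left(- s^{2} + 4 s + 4 e^{s} + 6\right) e^{- s}}{2}.
Check: d/ds[\frac{\left(- s^{2} + 4 s + 4 e^{s} + 6\right) e^{- s}}{2}] = \frac{\left(s^{2} - 6 s - 2\right) e^{- s}}{2}, which equals G'(s).

G(s) = \frac{\left(- s^{2} + 4 s + 4 e^{s} + 6\right) e^{- s}}{2}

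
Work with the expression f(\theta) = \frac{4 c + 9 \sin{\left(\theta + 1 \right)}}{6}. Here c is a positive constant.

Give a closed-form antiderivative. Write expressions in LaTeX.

An antiderivative is F(\theta) = \frac{2 c \theta}{3} - \frac{3 \cos{\left(\theta + 1 \right)}}{2}.

Since d/d\theta undoes antidifferentiation here, F'(\theta) = f(\theta) is required of F(\theta).
Check: d/d\theta[\frac{2 c \theta}{3} - \frac{3 \cos{\left(\theta + 1 \right)}}{2}] = \frac{2 c}{3} + \frac{3 \sin{\left(\theta + 1 \right)}}{2}, which equals f(\theta).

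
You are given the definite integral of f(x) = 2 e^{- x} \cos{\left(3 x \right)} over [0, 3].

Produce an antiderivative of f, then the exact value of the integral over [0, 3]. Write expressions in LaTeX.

A candidate is checked by its d/dx: the result must match f(x).
F(x) = \frac{\left(3 \sin{\left(3 x \right)} - \cos{\left(3 x \right)}\right) e^{- x}}{5} is an antiderivative of f.
Check: d/dx[\frac{\left(3 \sin{\left(3 x \right)} - \cos{\left(3 x \right)}\right) e^{- x}}{5}] = 2 e^{- x} \cos{\left(3 x \right)} = f(x).
F(3) = - \frac{\cos{\left(9 \right)}}{5 e^{3}} + \frac{3 \sin{\left(9 \right)}}{5 e^{3}}; F(0) = - \frac{1}{5}.
Integral = F(3) - F(0) = - \frac{\cos{\left(9 \right)}}{5 e^{3}} + \frac{3 \sin{\left(9 \right)}}{5 e^{3}} + \frac{1}{5}.

Antiderivative: F(x) = \frac{\left(3 \sin{\left(3 x \right)} - \cos{\left(3 x \right)}\right) e^{- x}}{5}; value = - \frac{\cos{\left(9 \right)}}{5 e^{3}} + \frac{3 \sin{\left(9 \right)}}{5 e^{3}} + \frac{1}{5}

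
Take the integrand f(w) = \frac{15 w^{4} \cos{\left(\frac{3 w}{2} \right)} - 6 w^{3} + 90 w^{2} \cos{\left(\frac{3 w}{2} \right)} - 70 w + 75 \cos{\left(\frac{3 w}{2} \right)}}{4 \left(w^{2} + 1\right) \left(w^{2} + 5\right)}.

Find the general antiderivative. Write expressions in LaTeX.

Differentiate the proposed F(w) back; it has to land on f(w) exactly.
Check: d/dw[- 2 \log{\left(w^{2} + 1 \right)} + \frac{5 \log{\left(w^{2} + 5 \right)}}{4} + \frac{5 \sin{\left(\frac{3 w}{2} \right)}}{2}] = \frac{15 w^{4} \cos{\left(\frac{3 w}{2} \right)} - 6 w^{3} + 90 w^{2} \cos{\left(\frac{3 w}{2} \right)} - 70 w + 75 \cos{\left(\frac{3 w}{2} \right)}}{4 w^{4} + 24 w^{2} + 20}, which equals f(w).

F(w) = - 2 \log{\left(w^{2} + 1 \right)} + \frac{5 \log{\left(w^{2} + 5 \right)}}{4} + \frac{5 \sin{\left(\frac{3 w}{2} \right)}}{2} + C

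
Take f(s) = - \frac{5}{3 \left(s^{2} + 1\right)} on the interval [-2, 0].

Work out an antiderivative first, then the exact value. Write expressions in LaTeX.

An antiderivative F(s) passes only if d/ds[F] lands on f(s) exactly.
F(s) = - \frac{5 \operatorname{atan}{\left(s \right)}}{3} is an antiderivative of f.
Check: d/ds[- \frac{5 \operatorname{atan}{\left(s \right)}}{3}] = - \frac{5}{3 s^{2} + 3}, which equals f(s).
F(0) = 0; F(-2) = \frac{5 \operatorname{atan}{\left(2 \right)}}{3}.
Integral = F(0) - F(-2) = - \frac{5 \operatorname{atan}{\left(2 \right)}}{3}.

Antiderivative: F(s) = - \frac{5 \operatorname{atan}{\left(s \right)}}{3}; value = - \frac{5 \operatorname{atan}{\left(2 \right)}}{3}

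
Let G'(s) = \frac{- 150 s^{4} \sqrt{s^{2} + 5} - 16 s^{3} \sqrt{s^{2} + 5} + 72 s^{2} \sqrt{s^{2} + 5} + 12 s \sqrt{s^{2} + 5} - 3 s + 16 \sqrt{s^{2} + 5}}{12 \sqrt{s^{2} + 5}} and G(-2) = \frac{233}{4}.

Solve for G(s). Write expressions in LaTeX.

For G(s) to be correct, d/ds[G] must agree with the stated G'(s) identically.
A general antiderivative is - \frac{5 s^{5}}{2} - \frac{s^{4}}{3} + 2 s^{3} + \frac{s^{2}}{2} + \frac{4 s}{3} - \frac{\sqrt{s^{2} + 5}}{4} + C.
The condition gives C = \frac{233}{4} - (\frac{229}{4}) = 1.
So G(s) = - \frac{5 s^{5}}{2} - \frac{s^{4}}{3} + 2 s^{3} + \frac{s^{2}}{2} + \frac{4 s}{3} - \frac{\sqrt{s^{2} + 5}}{4} + 1.
Check: d/ds[- \frac{5 s^{5}}{2} - \frac{s^{4}}{3} + 2 s^{3} + \frac{s^{2}}{2} + \frac{4 s}{3} - \frac{\sqrt{s^{2} + 5}}{4} + 1] = \frac{- 150 s^{4} \sqrt{s^{2} + 5} - 16 s^{3} \sqrt{s^{2} + 5} + 72 s^{2} \sqrt{s^{2} + 5} + 12 s \sqrt{s^{2} + 5} - 3 s + 16 \sqrt{s^{2} + 5}}{12 \sqrt{s^{2} + 5}} = G'(s).

G(s) = - \frac{5 s^{5}}{2} - \frac{s^{4}}{3} + 2 s^{3} + \frac{s^{2}}{2} + \frac{4 s}{3} - \frac{\sqrt{s^{2} + 5}}{4} + 1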